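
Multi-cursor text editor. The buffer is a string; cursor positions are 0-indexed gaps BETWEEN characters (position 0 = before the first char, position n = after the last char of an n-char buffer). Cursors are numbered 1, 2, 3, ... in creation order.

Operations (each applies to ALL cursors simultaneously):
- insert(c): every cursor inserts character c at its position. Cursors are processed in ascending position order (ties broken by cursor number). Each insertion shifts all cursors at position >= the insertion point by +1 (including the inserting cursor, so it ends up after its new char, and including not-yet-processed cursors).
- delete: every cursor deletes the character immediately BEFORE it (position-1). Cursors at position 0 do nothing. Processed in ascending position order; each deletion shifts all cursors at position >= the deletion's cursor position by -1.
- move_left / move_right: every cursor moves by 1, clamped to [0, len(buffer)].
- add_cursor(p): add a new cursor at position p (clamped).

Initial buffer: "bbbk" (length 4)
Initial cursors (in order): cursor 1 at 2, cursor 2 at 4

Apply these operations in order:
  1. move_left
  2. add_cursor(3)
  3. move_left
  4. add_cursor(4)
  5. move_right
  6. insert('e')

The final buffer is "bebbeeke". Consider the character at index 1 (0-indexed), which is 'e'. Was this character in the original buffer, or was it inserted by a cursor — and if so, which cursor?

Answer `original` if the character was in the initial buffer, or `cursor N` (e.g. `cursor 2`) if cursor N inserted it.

Answer: cursor 1

Derivation:
After op 1 (move_left): buffer="bbbk" (len 4), cursors c1@1 c2@3, authorship ....
After op 2 (add_cursor(3)): buffer="bbbk" (len 4), cursors c1@1 c2@3 c3@3, authorship ....
After op 3 (move_left): buffer="bbbk" (len 4), cursors c1@0 c2@2 c3@2, authorship ....
After op 4 (add_cursor(4)): buffer="bbbk" (len 4), cursors c1@0 c2@2 c3@2 c4@4, authorship ....
After op 5 (move_right): buffer="bbbk" (len 4), cursors c1@1 c2@3 c3@3 c4@4, authorship ....
After op 6 (insert('e')): buffer="bebbeeke" (len 8), cursors c1@2 c2@6 c3@6 c4@8, authorship .1..23.4
Authorship (.=original, N=cursor N): . 1 . . 2 3 . 4
Index 1: author = 1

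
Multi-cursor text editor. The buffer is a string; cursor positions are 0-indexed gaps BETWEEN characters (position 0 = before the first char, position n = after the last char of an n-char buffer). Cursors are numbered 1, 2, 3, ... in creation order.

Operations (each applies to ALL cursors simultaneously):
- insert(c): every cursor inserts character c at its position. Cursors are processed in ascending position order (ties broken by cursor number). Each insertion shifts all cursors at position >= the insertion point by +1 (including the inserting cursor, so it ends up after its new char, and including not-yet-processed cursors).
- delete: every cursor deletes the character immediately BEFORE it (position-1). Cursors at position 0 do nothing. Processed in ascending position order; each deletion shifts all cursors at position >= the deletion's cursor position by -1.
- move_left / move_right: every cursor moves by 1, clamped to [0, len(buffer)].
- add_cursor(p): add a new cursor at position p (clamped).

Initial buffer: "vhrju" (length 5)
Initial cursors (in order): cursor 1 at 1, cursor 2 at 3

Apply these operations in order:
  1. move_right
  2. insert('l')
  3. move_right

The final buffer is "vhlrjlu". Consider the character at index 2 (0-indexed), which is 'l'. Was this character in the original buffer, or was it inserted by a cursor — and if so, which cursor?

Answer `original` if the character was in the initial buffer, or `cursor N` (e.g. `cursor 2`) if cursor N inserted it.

After op 1 (move_right): buffer="vhrju" (len 5), cursors c1@2 c2@4, authorship .....
After op 2 (insert('l')): buffer="vhlrjlu" (len 7), cursors c1@3 c2@6, authorship ..1..2.
After op 3 (move_right): buffer="vhlrjlu" (len 7), cursors c1@4 c2@7, authorship ..1..2.
Authorship (.=original, N=cursor N): . . 1 . . 2 .
Index 2: author = 1

Answer: cursor 1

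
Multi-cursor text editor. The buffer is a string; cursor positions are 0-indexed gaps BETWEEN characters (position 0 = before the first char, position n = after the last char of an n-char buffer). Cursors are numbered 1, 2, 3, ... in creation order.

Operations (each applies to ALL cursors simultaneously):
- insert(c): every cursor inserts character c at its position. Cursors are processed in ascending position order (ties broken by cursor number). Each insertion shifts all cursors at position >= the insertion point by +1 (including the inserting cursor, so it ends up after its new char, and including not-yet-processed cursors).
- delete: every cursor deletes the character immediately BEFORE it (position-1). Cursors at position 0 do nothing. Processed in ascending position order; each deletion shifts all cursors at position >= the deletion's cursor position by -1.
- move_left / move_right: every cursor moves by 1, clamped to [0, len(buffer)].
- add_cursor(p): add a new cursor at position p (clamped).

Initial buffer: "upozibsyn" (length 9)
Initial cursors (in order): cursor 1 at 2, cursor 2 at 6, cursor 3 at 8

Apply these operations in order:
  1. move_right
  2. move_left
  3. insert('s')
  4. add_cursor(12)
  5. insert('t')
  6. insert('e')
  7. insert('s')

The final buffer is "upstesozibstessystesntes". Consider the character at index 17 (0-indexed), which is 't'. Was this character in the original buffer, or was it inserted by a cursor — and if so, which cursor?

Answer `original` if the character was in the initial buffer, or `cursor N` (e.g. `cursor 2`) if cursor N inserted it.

Answer: cursor 3

Derivation:
After op 1 (move_right): buffer="upozibsyn" (len 9), cursors c1@3 c2@7 c3@9, authorship .........
After op 2 (move_left): buffer="upozibsyn" (len 9), cursors c1@2 c2@6 c3@8, authorship .........
After op 3 (insert('s')): buffer="upsozibssysn" (len 12), cursors c1@3 c2@8 c3@11, authorship ..1....2..3.
After op 4 (add_cursor(12)): buffer="upsozibssysn" (len 12), cursors c1@3 c2@8 c3@11 c4@12, authorship ..1....2..3.
After op 5 (insert('t')): buffer="upstozibstsystnt" (len 16), cursors c1@4 c2@10 c3@14 c4@16, authorship ..11....22..33.4
After op 6 (insert('e')): buffer="upsteozibstesystente" (len 20), cursors c1@5 c2@12 c3@17 c4@20, authorship ..111....222..333.44
After op 7 (insert('s')): buffer="upstesozibstessystesntes" (len 24), cursors c1@6 c2@14 c3@20 c4@24, authorship ..1111....2222..3333.444
Authorship (.=original, N=cursor N): . . 1 1 1 1 . . . . 2 2 2 2 . . 3 3 3 3 . 4 4 4
Index 17: author = 3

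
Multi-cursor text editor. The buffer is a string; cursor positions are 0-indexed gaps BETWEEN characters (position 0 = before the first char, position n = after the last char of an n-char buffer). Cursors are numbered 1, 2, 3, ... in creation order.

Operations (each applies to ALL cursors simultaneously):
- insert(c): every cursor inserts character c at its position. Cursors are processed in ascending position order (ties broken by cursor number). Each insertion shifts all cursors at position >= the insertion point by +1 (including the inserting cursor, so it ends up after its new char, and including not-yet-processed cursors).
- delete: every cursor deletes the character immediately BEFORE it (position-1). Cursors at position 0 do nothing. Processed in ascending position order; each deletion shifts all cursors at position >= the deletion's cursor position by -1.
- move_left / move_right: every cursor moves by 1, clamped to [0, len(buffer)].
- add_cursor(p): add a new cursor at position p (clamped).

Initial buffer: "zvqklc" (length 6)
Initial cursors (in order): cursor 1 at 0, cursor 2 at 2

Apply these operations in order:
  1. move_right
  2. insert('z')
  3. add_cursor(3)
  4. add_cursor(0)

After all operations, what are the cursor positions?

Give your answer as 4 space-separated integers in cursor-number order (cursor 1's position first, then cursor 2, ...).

Answer: 2 5 3 0

Derivation:
After op 1 (move_right): buffer="zvqklc" (len 6), cursors c1@1 c2@3, authorship ......
After op 2 (insert('z')): buffer="zzvqzklc" (len 8), cursors c1@2 c2@5, authorship .1..2...
After op 3 (add_cursor(3)): buffer="zzvqzklc" (len 8), cursors c1@2 c3@3 c2@5, authorship .1..2...
After op 4 (add_cursor(0)): buffer="zzvqzklc" (len 8), cursors c4@0 c1@2 c3@3 c2@5, authorship .1..2...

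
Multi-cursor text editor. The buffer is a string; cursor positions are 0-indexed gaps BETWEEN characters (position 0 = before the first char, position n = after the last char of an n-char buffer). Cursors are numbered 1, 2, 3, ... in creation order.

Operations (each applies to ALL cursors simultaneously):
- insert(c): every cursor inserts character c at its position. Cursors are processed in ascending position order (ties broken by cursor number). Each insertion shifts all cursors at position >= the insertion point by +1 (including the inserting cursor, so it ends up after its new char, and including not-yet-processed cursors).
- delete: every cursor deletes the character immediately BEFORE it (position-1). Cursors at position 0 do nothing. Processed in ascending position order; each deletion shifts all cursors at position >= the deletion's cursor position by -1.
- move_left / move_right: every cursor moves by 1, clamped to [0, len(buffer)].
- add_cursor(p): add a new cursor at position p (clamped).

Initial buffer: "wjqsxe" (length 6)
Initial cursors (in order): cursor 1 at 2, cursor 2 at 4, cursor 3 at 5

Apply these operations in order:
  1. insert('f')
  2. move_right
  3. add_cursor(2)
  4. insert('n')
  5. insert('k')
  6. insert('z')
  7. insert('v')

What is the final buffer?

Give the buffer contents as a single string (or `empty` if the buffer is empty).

Answer: wjnkzvfqnkzvsfxnkzvfenkzv

Derivation:
After op 1 (insert('f')): buffer="wjfqsfxfe" (len 9), cursors c1@3 c2@6 c3@8, authorship ..1..2.3.
After op 2 (move_right): buffer="wjfqsfxfe" (len 9), cursors c1@4 c2@7 c3@9, authorship ..1..2.3.
After op 3 (add_cursor(2)): buffer="wjfqsfxfe" (len 9), cursors c4@2 c1@4 c2@7 c3@9, authorship ..1..2.3.
After op 4 (insert('n')): buffer="wjnfqnsfxnfen" (len 13), cursors c4@3 c1@6 c2@10 c3@13, authorship ..41.1.2.23.3
After op 5 (insert('k')): buffer="wjnkfqnksfxnkfenk" (len 17), cursors c4@4 c1@8 c2@13 c3@17, authorship ..441.11.2.223.33
After op 6 (insert('z')): buffer="wjnkzfqnkzsfxnkzfenkz" (len 21), cursors c4@5 c1@10 c2@16 c3@21, authorship ..4441.111.2.2223.333
After op 7 (insert('v')): buffer="wjnkzvfqnkzvsfxnkzvfenkzv" (len 25), cursors c4@6 c1@12 c2@19 c3@25, authorship ..44441.1111.2.22223.3333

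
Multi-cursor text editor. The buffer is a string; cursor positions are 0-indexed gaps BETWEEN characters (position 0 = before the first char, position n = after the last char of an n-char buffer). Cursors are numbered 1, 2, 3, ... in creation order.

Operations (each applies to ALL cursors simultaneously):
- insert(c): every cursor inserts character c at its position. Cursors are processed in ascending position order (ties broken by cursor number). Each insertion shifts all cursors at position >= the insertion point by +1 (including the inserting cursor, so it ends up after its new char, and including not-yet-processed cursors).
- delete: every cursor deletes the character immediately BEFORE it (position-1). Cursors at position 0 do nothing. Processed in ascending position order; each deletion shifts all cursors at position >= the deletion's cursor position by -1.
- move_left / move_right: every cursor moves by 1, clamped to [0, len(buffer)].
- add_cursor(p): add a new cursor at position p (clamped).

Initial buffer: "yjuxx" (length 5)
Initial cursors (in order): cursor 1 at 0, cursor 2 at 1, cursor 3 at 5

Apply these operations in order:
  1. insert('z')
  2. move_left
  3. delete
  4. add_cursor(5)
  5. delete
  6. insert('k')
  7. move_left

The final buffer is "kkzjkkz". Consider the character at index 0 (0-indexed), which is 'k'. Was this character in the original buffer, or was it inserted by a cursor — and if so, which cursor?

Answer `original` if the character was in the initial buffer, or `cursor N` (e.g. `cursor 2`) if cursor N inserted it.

Answer: cursor 1

Derivation:
After op 1 (insert('z')): buffer="zyzjuxxz" (len 8), cursors c1@1 c2@3 c3@8, authorship 1.2....3
After op 2 (move_left): buffer="zyzjuxxz" (len 8), cursors c1@0 c2@2 c3@7, authorship 1.2....3
After op 3 (delete): buffer="zzjuxz" (len 6), cursors c1@0 c2@1 c3@5, authorship 12...3
After op 4 (add_cursor(5)): buffer="zzjuxz" (len 6), cursors c1@0 c2@1 c3@5 c4@5, authorship 12...3
After op 5 (delete): buffer="zjz" (len 3), cursors c1@0 c2@0 c3@2 c4@2, authorship 2.3
After op 6 (insert('k')): buffer="kkzjkkz" (len 7), cursors c1@2 c2@2 c3@6 c4@6, authorship 122.343
After op 7 (move_left): buffer="kkzjkkz" (len 7), cursors c1@1 c2@1 c3@5 c4@5, authorship 122.343
Authorship (.=original, N=cursor N): 1 2 2 . 3 4 3
Index 0: author = 1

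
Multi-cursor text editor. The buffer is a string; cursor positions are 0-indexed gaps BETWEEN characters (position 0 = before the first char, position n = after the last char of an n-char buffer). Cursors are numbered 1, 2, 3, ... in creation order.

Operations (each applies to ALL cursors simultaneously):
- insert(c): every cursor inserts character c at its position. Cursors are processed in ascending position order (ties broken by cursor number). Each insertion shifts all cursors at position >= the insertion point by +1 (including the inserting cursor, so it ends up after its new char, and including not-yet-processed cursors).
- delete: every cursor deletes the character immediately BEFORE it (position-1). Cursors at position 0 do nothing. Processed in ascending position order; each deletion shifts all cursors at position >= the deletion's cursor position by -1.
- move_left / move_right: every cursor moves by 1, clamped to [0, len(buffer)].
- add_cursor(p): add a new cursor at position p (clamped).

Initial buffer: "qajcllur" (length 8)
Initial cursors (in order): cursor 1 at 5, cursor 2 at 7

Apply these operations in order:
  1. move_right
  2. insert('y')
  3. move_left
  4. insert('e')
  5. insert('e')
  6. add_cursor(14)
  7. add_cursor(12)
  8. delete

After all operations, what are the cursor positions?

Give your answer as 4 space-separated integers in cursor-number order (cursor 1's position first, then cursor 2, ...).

Answer: 7 10 10 10

Derivation:
After op 1 (move_right): buffer="qajcllur" (len 8), cursors c1@6 c2@8, authorship ........
After op 2 (insert('y')): buffer="qajcllyury" (len 10), cursors c1@7 c2@10, authorship ......1..2
After op 3 (move_left): buffer="qajcllyury" (len 10), cursors c1@6 c2@9, authorship ......1..2
After op 4 (insert('e')): buffer="qajclleyurey" (len 12), cursors c1@7 c2@11, authorship ......11..22
After op 5 (insert('e')): buffer="qajclleeyureey" (len 14), cursors c1@8 c2@13, authorship ......111..222
After op 6 (add_cursor(14)): buffer="qajclleeyureey" (len 14), cursors c1@8 c2@13 c3@14, authorship ......111..222
After op 7 (add_cursor(12)): buffer="qajclleeyureey" (len 14), cursors c1@8 c4@12 c2@13 c3@14, authorship ......111..222
After op 8 (delete): buffer="qajclleyur" (len 10), cursors c1@7 c2@10 c3@10 c4@10, authorship ......11..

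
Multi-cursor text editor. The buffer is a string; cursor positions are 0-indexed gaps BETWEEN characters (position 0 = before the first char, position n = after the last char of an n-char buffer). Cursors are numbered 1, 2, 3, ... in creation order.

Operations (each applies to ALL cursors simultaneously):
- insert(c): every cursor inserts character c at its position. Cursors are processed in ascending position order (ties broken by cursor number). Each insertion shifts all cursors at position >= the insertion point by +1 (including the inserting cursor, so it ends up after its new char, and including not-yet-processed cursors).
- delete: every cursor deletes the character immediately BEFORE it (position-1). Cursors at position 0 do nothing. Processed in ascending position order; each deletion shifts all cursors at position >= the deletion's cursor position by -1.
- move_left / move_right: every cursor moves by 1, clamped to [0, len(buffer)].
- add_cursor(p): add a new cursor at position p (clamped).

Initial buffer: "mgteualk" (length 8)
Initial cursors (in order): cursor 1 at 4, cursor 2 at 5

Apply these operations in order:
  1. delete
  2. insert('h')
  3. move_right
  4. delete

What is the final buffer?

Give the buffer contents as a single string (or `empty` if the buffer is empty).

Answer: mgthlk

Derivation:
After op 1 (delete): buffer="mgtalk" (len 6), cursors c1@3 c2@3, authorship ......
After op 2 (insert('h')): buffer="mgthhalk" (len 8), cursors c1@5 c2@5, authorship ...12...
After op 3 (move_right): buffer="mgthhalk" (len 8), cursors c1@6 c2@6, authorship ...12...
After op 4 (delete): buffer="mgthlk" (len 6), cursors c1@4 c2@4, authorship ...1..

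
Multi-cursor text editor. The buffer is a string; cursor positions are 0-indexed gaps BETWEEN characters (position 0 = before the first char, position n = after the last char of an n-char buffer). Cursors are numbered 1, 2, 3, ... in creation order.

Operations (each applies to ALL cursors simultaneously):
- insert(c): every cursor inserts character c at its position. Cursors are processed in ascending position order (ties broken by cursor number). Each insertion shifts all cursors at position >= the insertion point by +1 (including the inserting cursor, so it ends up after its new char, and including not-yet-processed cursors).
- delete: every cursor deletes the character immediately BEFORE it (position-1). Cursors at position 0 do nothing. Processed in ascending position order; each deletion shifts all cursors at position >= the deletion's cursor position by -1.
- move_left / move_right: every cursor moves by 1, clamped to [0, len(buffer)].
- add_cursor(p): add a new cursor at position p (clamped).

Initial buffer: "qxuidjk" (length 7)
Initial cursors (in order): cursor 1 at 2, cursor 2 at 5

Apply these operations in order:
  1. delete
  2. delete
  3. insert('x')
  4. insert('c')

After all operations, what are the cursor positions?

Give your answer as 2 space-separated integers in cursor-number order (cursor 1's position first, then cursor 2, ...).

After op 1 (delete): buffer="quijk" (len 5), cursors c1@1 c2@3, authorship .....
After op 2 (delete): buffer="ujk" (len 3), cursors c1@0 c2@1, authorship ...
After op 3 (insert('x')): buffer="xuxjk" (len 5), cursors c1@1 c2@3, authorship 1.2..
After op 4 (insert('c')): buffer="xcuxcjk" (len 7), cursors c1@2 c2@5, authorship 11.22..

Answer: 2 5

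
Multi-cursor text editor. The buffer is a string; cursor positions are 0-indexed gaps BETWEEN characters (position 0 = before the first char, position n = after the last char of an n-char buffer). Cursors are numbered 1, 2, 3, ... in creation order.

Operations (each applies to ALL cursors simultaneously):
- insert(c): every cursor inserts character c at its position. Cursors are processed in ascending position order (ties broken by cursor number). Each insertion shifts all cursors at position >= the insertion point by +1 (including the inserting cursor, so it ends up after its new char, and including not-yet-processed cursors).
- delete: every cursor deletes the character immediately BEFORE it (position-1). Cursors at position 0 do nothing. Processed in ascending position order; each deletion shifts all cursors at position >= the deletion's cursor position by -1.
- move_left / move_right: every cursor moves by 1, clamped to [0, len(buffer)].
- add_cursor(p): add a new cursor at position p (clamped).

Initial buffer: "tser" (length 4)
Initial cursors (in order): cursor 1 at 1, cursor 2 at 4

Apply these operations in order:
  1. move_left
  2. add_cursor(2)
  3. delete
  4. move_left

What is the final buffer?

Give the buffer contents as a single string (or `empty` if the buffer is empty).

After op 1 (move_left): buffer="tser" (len 4), cursors c1@0 c2@3, authorship ....
After op 2 (add_cursor(2)): buffer="tser" (len 4), cursors c1@0 c3@2 c2@3, authorship ....
After op 3 (delete): buffer="tr" (len 2), cursors c1@0 c2@1 c3@1, authorship ..
After op 4 (move_left): buffer="tr" (len 2), cursors c1@0 c2@0 c3@0, authorship ..

Answer: tr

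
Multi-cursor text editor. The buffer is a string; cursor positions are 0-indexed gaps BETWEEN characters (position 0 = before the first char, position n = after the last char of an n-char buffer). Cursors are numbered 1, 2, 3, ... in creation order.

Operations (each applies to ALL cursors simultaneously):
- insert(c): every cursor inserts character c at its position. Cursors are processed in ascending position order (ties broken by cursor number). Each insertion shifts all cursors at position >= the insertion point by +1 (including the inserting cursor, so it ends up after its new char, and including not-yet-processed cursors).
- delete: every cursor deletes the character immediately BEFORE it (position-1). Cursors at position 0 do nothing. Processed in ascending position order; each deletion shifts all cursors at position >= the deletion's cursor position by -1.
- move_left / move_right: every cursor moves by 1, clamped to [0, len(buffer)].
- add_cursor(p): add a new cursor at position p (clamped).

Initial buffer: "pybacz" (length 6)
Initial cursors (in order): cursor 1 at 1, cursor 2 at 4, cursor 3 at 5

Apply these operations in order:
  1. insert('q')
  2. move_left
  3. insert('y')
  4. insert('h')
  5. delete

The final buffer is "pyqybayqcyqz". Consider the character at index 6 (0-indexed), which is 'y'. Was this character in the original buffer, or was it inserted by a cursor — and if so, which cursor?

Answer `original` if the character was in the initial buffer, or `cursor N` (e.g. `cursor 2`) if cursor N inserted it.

Answer: cursor 2

Derivation:
After op 1 (insert('q')): buffer="pqybaqcqz" (len 9), cursors c1@2 c2@6 c3@8, authorship .1...2.3.
After op 2 (move_left): buffer="pqybaqcqz" (len 9), cursors c1@1 c2@5 c3@7, authorship .1...2.3.
After op 3 (insert('y')): buffer="pyqybayqcyqz" (len 12), cursors c1@2 c2@7 c3@10, authorship .11...22.33.
After op 4 (insert('h')): buffer="pyhqybayhqcyhqz" (len 15), cursors c1@3 c2@9 c3@13, authorship .111...222.333.
After op 5 (delete): buffer="pyqybayqcyqz" (len 12), cursors c1@2 c2@7 c3@10, authorship .11...22.33.
Authorship (.=original, N=cursor N): . 1 1 . . . 2 2 . 3 3 .
Index 6: author = 2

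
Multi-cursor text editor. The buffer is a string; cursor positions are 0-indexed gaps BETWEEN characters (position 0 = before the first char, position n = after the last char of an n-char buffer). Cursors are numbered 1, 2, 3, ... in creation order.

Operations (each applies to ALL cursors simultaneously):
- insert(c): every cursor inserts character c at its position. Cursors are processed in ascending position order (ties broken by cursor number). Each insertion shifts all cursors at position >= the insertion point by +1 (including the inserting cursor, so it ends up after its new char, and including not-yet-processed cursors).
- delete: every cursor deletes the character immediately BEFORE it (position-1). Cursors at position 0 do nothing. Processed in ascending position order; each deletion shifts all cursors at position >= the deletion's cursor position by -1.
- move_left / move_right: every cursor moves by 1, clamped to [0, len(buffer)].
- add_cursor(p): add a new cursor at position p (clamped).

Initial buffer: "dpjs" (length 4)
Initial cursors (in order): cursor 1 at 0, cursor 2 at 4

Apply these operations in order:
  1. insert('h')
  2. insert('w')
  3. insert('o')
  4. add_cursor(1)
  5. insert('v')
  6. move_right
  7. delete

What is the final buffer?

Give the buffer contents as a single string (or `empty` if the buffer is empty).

After op 1 (insert('h')): buffer="hdpjsh" (len 6), cursors c1@1 c2@6, authorship 1....2
After op 2 (insert('w')): buffer="hwdpjshw" (len 8), cursors c1@2 c2@8, authorship 11....22
After op 3 (insert('o')): buffer="hwodpjshwo" (len 10), cursors c1@3 c2@10, authorship 111....222
After op 4 (add_cursor(1)): buffer="hwodpjshwo" (len 10), cursors c3@1 c1@3 c2@10, authorship 111....222
After op 5 (insert('v')): buffer="hvwovdpjshwov" (len 13), cursors c3@2 c1@5 c2@13, authorship 13111....2222
After op 6 (move_right): buffer="hvwovdpjshwov" (len 13), cursors c3@3 c1@6 c2@13, authorship 13111....2222
After op 7 (delete): buffer="hvovpjshwo" (len 10), cursors c3@2 c1@4 c2@10, authorship 1311...222

Answer: hvovpjshwo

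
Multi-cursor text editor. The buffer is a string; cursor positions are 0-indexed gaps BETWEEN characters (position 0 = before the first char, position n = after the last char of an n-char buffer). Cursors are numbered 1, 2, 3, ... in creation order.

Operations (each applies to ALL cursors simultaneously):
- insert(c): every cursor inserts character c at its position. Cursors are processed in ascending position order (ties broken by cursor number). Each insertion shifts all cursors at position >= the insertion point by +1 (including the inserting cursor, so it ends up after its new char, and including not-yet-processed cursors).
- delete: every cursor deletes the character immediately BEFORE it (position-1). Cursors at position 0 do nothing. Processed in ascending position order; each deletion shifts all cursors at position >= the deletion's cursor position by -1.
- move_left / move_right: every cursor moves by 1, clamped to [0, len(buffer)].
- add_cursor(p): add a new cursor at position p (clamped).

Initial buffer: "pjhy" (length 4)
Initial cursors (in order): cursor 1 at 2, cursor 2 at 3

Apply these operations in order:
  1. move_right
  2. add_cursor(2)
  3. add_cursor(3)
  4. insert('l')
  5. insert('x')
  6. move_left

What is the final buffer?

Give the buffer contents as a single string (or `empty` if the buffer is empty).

Answer: pjlxhllxxylx

Derivation:
After op 1 (move_right): buffer="pjhy" (len 4), cursors c1@3 c2@4, authorship ....
After op 2 (add_cursor(2)): buffer="pjhy" (len 4), cursors c3@2 c1@3 c2@4, authorship ....
After op 3 (add_cursor(3)): buffer="pjhy" (len 4), cursors c3@2 c1@3 c4@3 c2@4, authorship ....
After op 4 (insert('l')): buffer="pjlhllyl" (len 8), cursors c3@3 c1@6 c4@6 c2@8, authorship ..3.14.2
After op 5 (insert('x')): buffer="pjlxhllxxylx" (len 12), cursors c3@4 c1@9 c4@9 c2@12, authorship ..33.1414.22
After op 6 (move_left): buffer="pjlxhllxxylx" (len 12), cursors c3@3 c1@8 c4@8 c2@11, authorship ..33.1414.22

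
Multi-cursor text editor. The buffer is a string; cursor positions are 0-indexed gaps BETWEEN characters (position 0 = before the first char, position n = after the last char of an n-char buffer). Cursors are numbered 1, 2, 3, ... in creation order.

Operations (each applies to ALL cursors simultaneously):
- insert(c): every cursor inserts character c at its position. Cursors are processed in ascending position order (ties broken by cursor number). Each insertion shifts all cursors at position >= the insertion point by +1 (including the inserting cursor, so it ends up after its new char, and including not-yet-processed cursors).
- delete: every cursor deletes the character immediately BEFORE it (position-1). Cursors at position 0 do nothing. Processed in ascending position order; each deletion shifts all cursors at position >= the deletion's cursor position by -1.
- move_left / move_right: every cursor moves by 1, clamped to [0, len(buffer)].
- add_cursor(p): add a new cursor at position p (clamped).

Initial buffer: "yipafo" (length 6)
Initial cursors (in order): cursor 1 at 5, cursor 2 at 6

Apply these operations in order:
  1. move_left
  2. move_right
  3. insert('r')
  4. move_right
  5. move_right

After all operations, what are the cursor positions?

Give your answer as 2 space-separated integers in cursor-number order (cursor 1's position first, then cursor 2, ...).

Answer: 8 8

Derivation:
After op 1 (move_left): buffer="yipafo" (len 6), cursors c1@4 c2@5, authorship ......
After op 2 (move_right): buffer="yipafo" (len 6), cursors c1@5 c2@6, authorship ......
After op 3 (insert('r')): buffer="yipafror" (len 8), cursors c1@6 c2@8, authorship .....1.2
After op 4 (move_right): buffer="yipafror" (len 8), cursors c1@7 c2@8, authorship .....1.2
After op 5 (move_right): buffer="yipafror" (len 8), cursors c1@8 c2@8, authorship .....1.2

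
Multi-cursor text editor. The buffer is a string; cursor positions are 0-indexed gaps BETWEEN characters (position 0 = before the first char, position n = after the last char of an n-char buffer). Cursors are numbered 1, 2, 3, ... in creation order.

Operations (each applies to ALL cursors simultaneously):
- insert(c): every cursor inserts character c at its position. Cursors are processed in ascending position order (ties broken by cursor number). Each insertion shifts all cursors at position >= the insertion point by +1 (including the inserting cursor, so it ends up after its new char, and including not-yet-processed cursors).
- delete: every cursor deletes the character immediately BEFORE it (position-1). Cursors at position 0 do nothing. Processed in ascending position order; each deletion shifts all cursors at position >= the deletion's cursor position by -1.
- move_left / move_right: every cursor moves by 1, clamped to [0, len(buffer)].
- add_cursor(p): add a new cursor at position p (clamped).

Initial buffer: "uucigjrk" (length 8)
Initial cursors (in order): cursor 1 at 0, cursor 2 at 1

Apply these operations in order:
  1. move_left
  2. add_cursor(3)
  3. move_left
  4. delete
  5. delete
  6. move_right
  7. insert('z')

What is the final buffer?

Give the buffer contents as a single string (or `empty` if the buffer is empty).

Answer: czzzigjrk

Derivation:
After op 1 (move_left): buffer="uucigjrk" (len 8), cursors c1@0 c2@0, authorship ........
After op 2 (add_cursor(3)): buffer="uucigjrk" (len 8), cursors c1@0 c2@0 c3@3, authorship ........
After op 3 (move_left): buffer="uucigjrk" (len 8), cursors c1@0 c2@0 c3@2, authorship ........
After op 4 (delete): buffer="ucigjrk" (len 7), cursors c1@0 c2@0 c3@1, authorship .......
After op 5 (delete): buffer="cigjrk" (len 6), cursors c1@0 c2@0 c3@0, authorship ......
After op 6 (move_right): buffer="cigjrk" (len 6), cursors c1@1 c2@1 c3@1, authorship ......
After op 7 (insert('z')): buffer="czzzigjrk" (len 9), cursors c1@4 c2@4 c3@4, authorship .123.....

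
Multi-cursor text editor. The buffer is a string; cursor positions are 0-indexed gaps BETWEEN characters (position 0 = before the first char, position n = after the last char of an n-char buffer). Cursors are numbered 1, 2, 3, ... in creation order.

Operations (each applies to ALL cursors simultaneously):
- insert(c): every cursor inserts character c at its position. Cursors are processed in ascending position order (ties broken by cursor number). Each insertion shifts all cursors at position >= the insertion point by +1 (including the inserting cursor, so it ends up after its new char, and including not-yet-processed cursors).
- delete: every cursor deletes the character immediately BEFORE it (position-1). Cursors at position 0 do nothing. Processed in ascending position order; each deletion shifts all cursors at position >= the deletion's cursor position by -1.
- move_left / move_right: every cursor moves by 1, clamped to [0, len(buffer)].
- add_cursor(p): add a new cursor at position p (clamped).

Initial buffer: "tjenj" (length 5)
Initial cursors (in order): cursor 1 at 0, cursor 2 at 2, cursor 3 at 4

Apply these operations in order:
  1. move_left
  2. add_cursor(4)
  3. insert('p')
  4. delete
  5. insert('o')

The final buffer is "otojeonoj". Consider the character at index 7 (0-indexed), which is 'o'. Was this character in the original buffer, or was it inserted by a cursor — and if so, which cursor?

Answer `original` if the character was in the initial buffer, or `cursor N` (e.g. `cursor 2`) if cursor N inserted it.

After op 1 (move_left): buffer="tjenj" (len 5), cursors c1@0 c2@1 c3@3, authorship .....
After op 2 (add_cursor(4)): buffer="tjenj" (len 5), cursors c1@0 c2@1 c3@3 c4@4, authorship .....
After op 3 (insert('p')): buffer="ptpjepnpj" (len 9), cursors c1@1 c2@3 c3@6 c4@8, authorship 1.2..3.4.
After op 4 (delete): buffer="tjenj" (len 5), cursors c1@0 c2@1 c3@3 c4@4, authorship .....
After op 5 (insert('o')): buffer="otojeonoj" (len 9), cursors c1@1 c2@3 c3@6 c4@8, authorship 1.2..3.4.
Authorship (.=original, N=cursor N): 1 . 2 . . 3 . 4 .
Index 7: author = 4

Answer: cursor 4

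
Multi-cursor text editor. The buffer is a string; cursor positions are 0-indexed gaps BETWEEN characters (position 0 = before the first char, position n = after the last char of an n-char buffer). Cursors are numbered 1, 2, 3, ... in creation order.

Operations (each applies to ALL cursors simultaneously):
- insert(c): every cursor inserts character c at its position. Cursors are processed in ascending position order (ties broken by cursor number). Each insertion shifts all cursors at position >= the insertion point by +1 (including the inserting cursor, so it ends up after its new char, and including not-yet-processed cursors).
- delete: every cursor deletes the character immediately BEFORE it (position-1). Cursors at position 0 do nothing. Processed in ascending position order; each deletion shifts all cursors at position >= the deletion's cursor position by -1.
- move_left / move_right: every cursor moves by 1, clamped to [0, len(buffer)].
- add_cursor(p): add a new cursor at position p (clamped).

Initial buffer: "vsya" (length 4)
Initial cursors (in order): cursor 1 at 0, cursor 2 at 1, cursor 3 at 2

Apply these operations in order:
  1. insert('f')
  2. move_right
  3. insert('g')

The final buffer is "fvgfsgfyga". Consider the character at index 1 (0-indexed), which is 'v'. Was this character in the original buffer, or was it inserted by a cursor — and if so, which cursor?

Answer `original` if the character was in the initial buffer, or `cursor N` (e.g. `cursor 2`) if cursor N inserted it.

After op 1 (insert('f')): buffer="fvfsfya" (len 7), cursors c1@1 c2@3 c3@5, authorship 1.2.3..
After op 2 (move_right): buffer="fvfsfya" (len 7), cursors c1@2 c2@4 c3@6, authorship 1.2.3..
After op 3 (insert('g')): buffer="fvgfsgfyga" (len 10), cursors c1@3 c2@6 c3@9, authorship 1.12.23.3.
Authorship (.=original, N=cursor N): 1 . 1 2 . 2 3 . 3 .
Index 1: author = original

Answer: original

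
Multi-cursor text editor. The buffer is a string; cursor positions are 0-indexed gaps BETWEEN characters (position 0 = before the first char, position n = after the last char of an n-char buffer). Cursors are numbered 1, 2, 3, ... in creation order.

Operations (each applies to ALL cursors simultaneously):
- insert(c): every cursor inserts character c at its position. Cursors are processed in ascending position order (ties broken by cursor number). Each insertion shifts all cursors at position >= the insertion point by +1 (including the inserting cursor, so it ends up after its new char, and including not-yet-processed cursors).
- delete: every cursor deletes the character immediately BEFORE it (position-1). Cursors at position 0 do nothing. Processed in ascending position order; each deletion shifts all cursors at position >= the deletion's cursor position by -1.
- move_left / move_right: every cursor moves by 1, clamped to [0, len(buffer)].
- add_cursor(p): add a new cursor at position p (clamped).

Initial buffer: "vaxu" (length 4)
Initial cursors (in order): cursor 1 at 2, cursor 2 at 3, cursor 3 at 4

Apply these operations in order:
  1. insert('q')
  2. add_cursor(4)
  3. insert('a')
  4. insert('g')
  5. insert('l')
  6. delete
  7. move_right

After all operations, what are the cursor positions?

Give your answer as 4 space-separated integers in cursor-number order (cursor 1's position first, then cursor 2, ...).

After op 1 (insert('q')): buffer="vaqxquq" (len 7), cursors c1@3 c2@5 c3@7, authorship ..1.2.3
After op 2 (add_cursor(4)): buffer="vaqxquq" (len 7), cursors c1@3 c4@4 c2@5 c3@7, authorship ..1.2.3
After op 3 (insert('a')): buffer="vaqaxaqauqa" (len 11), cursors c1@4 c4@6 c2@8 c3@11, authorship ..11.422.33
After op 4 (insert('g')): buffer="vaqagxagqaguqag" (len 15), cursors c1@5 c4@8 c2@11 c3@15, authorship ..111.44222.333
After op 5 (insert('l')): buffer="vaqaglxaglqagluqagl" (len 19), cursors c1@6 c4@10 c2@14 c3@19, authorship ..1111.4442222.3333
After op 6 (delete): buffer="vaqagxagqaguqag" (len 15), cursors c1@5 c4@8 c2@11 c3@15, authorship ..111.44222.333
After op 7 (move_right): buffer="vaqagxagqaguqag" (len 15), cursors c1@6 c4@9 c2@12 c3@15, authorship ..111.44222.333

Answer: 6 12 15 9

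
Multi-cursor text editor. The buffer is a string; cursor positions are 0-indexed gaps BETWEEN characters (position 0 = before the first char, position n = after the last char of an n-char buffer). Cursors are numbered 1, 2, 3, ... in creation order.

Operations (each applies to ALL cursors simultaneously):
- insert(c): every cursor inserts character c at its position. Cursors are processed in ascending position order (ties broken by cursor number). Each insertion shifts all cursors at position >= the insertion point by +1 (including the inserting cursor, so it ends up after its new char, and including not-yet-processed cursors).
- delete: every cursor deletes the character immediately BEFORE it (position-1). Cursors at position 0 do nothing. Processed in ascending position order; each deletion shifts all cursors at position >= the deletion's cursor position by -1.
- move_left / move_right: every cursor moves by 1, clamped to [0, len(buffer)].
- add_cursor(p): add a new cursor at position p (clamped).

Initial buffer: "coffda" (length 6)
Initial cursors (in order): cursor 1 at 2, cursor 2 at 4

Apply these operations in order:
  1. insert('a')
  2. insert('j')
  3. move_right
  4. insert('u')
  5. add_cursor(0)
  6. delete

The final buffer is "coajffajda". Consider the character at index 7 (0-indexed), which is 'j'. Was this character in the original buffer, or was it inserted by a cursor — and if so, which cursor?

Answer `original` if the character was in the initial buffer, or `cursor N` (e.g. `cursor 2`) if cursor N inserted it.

Answer: cursor 2

Derivation:
After op 1 (insert('a')): buffer="coaffada" (len 8), cursors c1@3 c2@6, authorship ..1..2..
After op 2 (insert('j')): buffer="coajffajda" (len 10), cursors c1@4 c2@8, authorship ..11..22..
After op 3 (move_right): buffer="coajffajda" (len 10), cursors c1@5 c2@9, authorship ..11..22..
After op 4 (insert('u')): buffer="coajfufajdua" (len 12), cursors c1@6 c2@11, authorship ..11.1.22.2.
After op 5 (add_cursor(0)): buffer="coajfufajdua" (len 12), cursors c3@0 c1@6 c2@11, authorship ..11.1.22.2.
After op 6 (delete): buffer="coajffajda" (len 10), cursors c3@0 c1@5 c2@9, authorship ..11..22..
Authorship (.=original, N=cursor N): . . 1 1 . . 2 2 . .
Index 7: author = 2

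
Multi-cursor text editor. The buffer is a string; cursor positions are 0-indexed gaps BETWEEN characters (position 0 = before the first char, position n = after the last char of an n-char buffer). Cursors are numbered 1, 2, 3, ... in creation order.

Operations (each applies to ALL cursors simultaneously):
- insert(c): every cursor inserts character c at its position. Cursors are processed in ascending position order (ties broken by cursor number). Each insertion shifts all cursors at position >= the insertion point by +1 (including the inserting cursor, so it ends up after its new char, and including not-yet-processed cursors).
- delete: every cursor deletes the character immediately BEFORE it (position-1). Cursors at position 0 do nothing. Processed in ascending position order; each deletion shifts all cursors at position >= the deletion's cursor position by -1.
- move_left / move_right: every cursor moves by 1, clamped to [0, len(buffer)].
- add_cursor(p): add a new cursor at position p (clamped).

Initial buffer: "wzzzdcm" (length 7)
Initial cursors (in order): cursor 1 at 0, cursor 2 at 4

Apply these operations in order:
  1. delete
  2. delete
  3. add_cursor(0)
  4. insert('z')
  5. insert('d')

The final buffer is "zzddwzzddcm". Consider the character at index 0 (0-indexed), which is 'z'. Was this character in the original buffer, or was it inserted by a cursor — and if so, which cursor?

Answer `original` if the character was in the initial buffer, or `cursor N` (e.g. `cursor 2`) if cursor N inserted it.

Answer: cursor 1

Derivation:
After op 1 (delete): buffer="wzzdcm" (len 6), cursors c1@0 c2@3, authorship ......
After op 2 (delete): buffer="wzdcm" (len 5), cursors c1@0 c2@2, authorship .....
After op 3 (add_cursor(0)): buffer="wzdcm" (len 5), cursors c1@0 c3@0 c2@2, authorship .....
After op 4 (insert('z')): buffer="zzwzzdcm" (len 8), cursors c1@2 c3@2 c2@5, authorship 13..2...
After op 5 (insert('d')): buffer="zzddwzzddcm" (len 11), cursors c1@4 c3@4 c2@8, authorship 1313..22...
Authorship (.=original, N=cursor N): 1 3 1 3 . . 2 2 . . .
Index 0: author = 1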